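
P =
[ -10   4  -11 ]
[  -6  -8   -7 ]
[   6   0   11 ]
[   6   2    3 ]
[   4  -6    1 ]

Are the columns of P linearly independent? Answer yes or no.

Row reduce P to echelon form.
R2 ← R2 − (3/5)·R1: [0, -52/5, -2/5]
R3 ← R3 + (3/5)·R1: [0, 12/5, 22/5]
R4 ← R4 + (3/5)·R1: [0, 22/5, -18/5]
R5 ← R5 + (2/5)·R1: [0, -22/5, -17/5]
R3 ← R3 + (3/13)·R2: [0, 0, 56/13]
R4 ← R4 + (11/26)·R2: [0, 0, -49/13]
R5 ← R5 − (11/26)·R2: [0, 0, -42/13]
R4 ← R4 + (7/8)·R3: [0, 0, 0]
R5 ← R5 + (3/4)·R3: [0, 0, 0]
3 pivots among 3 columns.
Every column is a pivot column, so the columns are linearly independent.

yes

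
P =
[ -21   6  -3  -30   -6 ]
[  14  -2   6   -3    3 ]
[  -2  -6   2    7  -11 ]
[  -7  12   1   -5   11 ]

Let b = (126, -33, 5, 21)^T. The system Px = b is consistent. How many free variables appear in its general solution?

Row reduce the augmented matrix [P | b].
R2 ← R2 + (2/3)·R1: [0, 2, 4, -23, -1, 51]
R3 ← R3 − (2/21)·R1: [0, -46/7, 16/7, 69/7, -73/7, -7]
R4 ← R4 − (1/3)·R1: [0, 10, 2, 5, 13, -21]
R3 ← R3 + (23/7)·R2: [0, 0, 108/7, -460/7, -96/7, 1124/7]
R4 ← R4 − (5)·R2: [0, 0, -18, 120, 18, -276]
R4 ← R4 + (7/6)·R3: [0, 0, 0, 130/3, 2, -266/3]
The echelon form has 4 nonzero rows, and every pivot lies in the first 5 columns, so rank(P) = rank([P|b]) = 4.
The system is consistent.
Free variables = (unknowns) − (rank) = 5 − 4 = 1.

1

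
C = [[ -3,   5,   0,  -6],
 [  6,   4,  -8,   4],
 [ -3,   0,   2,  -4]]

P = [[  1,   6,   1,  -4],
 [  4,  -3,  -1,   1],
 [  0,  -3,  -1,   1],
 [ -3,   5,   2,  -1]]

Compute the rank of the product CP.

First compute CP:
[[ 35, -63, -20,  23],
 [ 10,  68,  18, -32],
 [  9, -44, -13,  18]]
Now row reduce the product.
R2 ← R2 − (2/7)·R1: [0, 86, 166/7, -270/7]
R3 ← R3 − (9/35)·R1: [0, -139/5, -55/7, 423/35]
R3 ← R3 + (139/430)·R2: [0, 0, -288/1505, -576/1505]
3 nonzero rows, so rank(CP) = 3.

3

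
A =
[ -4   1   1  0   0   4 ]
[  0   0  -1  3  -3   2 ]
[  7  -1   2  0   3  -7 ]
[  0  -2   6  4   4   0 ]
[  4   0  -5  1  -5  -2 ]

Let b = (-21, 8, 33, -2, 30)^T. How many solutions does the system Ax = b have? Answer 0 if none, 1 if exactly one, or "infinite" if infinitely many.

infinite

Row reduce the augmented matrix [A | b].
R3 ← R3 + (7/4)·R1: [0, 3/4, 15/4, 0, 3, 0, -15/4]
R5 ← R5 + R1: [0, 1, -4, 1, -5, 2, 9]
Swap R2 ↔ R3
R4 ← R4 + (8/3)·R2: [0, 0, 16, 4, 12, 0, -12]
R5 ← R5 − (4/3)·R2: [0, 0, -9, 1, -9, 2, 14]
R4 ← R4 + (16)·R3: [0, 0, 0, 52, -36, 32, 116]
R5 ← R5 − (9)·R3: [0, 0, 0, -26, 18, -16, -58]
R5 ← R5 + (1/2)·R4: [0, 0, 0, 0, 0, 0, 0]
The echelon form has 4 nonzero rows, and every pivot lies in the first 6 columns, so rank(A) = rank([A|b]) = 4.
The system is consistent.
rank = 4 < 6 unknowns, so there are infinitely many solutions.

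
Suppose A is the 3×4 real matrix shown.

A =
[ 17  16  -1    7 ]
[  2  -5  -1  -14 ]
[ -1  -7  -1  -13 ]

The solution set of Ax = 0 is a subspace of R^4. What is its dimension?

1

Row reduce to echelon form.
R2 ← R2 − (2/17)·R1: [0, -117/17, -15/17, -252/17]
R3 ← R3 + (1/17)·R1: [0, -103/17, -18/17, -214/17]
R3 ← R3 − (103/117)·R2: [0, 0, -11/39, 6/13]
3 nonzero rows, so rank(A) = 3.
A has 4 columns; by rank–nullity, nullity = 4 − 3 = 1.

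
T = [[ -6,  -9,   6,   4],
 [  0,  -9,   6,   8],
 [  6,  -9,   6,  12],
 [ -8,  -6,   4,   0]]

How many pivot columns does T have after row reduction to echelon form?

2

Row reduce to echelon form.
R3 ← R3 + R1: [0, -18, 12, 16]
R4 ← R4 − (4/3)·R1: [0, 6, -4, -16/3]
R3 ← R3 − (2)·R2: [0, 0, 0, 0]
R4 ← R4 + (2/3)·R2: [0, 0, 0, 0]
Echelon form has 2 nonzero rows, so rank(T) = 2.
Each nonzero row contributes one pivot column: 2 pivot columns.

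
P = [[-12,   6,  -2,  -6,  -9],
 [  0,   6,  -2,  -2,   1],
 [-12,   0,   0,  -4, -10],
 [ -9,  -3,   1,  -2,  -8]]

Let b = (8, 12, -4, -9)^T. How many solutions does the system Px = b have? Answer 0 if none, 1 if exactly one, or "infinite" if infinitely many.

Row reduce the augmented matrix [P | b].
R3 ← R3 − R1: [0, -6, 2, 2, -1, -12]
R4 ← R4 − (3/4)·R1: [0, -15/2, 5/2, 5/2, -5/4, -15]
R3 ← R3 + R2: [0, 0, 0, 0, 0, 0]
R4 ← R4 + (5/4)·R2: [0, 0, 0, 0, 0, 0]
The echelon form has 2 nonzero rows, and every pivot lies in the first 5 columns, so rank(P) = rank([P|b]) = 2.
The system is consistent.
rank = 2 < 5 unknowns, so there are infinitely many solutions.

infinite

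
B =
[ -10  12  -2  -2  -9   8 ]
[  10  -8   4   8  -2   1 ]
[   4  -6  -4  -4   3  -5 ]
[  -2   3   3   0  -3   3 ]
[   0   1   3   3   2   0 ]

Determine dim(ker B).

Row reduce to echelon form.
R2 ← R2 + R1: [0, 4, 2, 6, -11, 9]
R3 ← R3 + (2/5)·R1: [0, -6/5, -24/5, -24/5, -3/5, -9/5]
R4 ← R4 − (1/5)·R1: [0, 3/5, 17/5, 2/5, -6/5, 7/5]
R3 ← R3 + (3/10)·R2: [0, 0, -21/5, -3, -39/10, 9/10]
R4 ← R4 − (3/20)·R2: [0, 0, 31/10, -1/2, 9/20, 1/20]
R5 ← R5 − (1/4)·R2: [0, 0, 5/2, 3/2, 19/4, -9/4]
R4 ← R4 + (31/42)·R3: [0, 0, 0, -19/7, -17/7, 5/7]
R5 ← R5 + (25/42)·R3: [0, 0, 0, -2/7, 17/7, -12/7]
R5 ← R5 − (2/19)·R4: [0, 0, 0, 0, 51/19, -34/19]
5 nonzero rows, so rank(B) = 5.
B has 6 columns; by rank–nullity, nullity = 6 − 5 = 1.

1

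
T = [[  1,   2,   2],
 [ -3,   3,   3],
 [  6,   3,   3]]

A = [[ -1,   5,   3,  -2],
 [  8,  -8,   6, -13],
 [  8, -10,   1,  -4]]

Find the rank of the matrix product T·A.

First compute TA:
[[ 31, -31,  17, -36],
 [ 51, -69,  12, -45],
 [ 42, -24,  39, -63]]
Now row reduce the product.
R2 ← R2 − (51/31)·R1: [0, -18, -495/31, 441/31]
R3 ← R3 − (42/31)·R1: [0, 18, 495/31, -441/31]
R3 ← R3 + R2: [0, 0, 0, 0]
2 nonzero rows, so rank(TA) = 2.

2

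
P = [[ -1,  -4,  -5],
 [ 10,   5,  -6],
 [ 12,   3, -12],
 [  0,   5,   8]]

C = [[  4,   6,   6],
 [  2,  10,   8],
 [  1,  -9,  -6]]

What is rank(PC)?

First compute PC:
[[-17,  -1,  -8],
 [ 44, 164, 136],
 [ 42, 210, 168],
 [ 18, -22,  -8]]
Now row reduce the product.
R2 ← R2 + (44/17)·R1: [0, 2744/17, 1960/17]
R3 ← R3 + (42/17)·R1: [0, 3528/17, 2520/17]
R4 ← R4 + (18/17)·R1: [0, -392/17, -280/17]
R3 ← R3 − (9/7)·R2: [0, 0, 0]
R4 ← R4 + (1/7)·R2: [0, 0, 0]
2 nonzero rows, so rank(PC) = 2.

2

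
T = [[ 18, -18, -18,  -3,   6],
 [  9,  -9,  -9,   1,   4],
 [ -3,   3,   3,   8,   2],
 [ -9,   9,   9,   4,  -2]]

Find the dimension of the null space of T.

Row reduce to echelon form.
R2 ← R2 − (1/2)·R1: [0, 0, 0, 5/2, 1]
R3 ← R3 + (1/6)·R1: [0, 0, 0, 15/2, 3]
R4 ← R4 + (1/2)·R1: [0, 0, 0, 5/2, 1]
R3 ← R3 − (3)·R2: [0, 0, 0, 0, 0]
R4 ← R4 − R2: [0, 0, 0, 0, 0]
2 nonzero rows, so rank(T) = 2.
T has 5 columns; by rank–nullity, nullity = 5 − 2 = 3.

3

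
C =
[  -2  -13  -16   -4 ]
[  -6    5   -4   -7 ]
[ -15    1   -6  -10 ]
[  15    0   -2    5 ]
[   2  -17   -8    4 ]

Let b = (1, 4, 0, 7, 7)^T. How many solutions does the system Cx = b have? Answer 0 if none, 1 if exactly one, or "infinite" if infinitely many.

0

Row reduce the augmented matrix [C | b].
R2 ← R2 − (3)·R1: [0, 44, 44, 5, 1]
R3 ← R3 − (15/2)·R1: [0, 197/2, 114, 20, -15/2]
R4 ← R4 + (15/2)·R1: [0, -195/2, -122, -25, 29/2]
R5 ← R5 + R1: [0, -30, -24, 0, 8]
R3 ← R3 − (197/88)·R2: [0, 0, 31/2, 775/88, -857/88]
R4 ← R4 + (195/88)·R2: [0, 0, -49/2, -1225/88, 1471/88]
R5 ← R5 + (15/22)·R2: [0, 0, 6, 75/22, 191/22]
R4 ← R4 + (49/31)·R3: [0, 0, 0, 0, 41/31]
R5 ← R5 − (12/31)·R3: [0, 0, 0, 0, 386/31]
R5 ← R5 − (386/41)·R4: [0, 0, 0, 0, 0]
The echelon form has 4 nonzero rows; the last pivot sits in the augmented column, so rank(C) = 3 but rank([C|b]) = 4.
Since the ranks differ, the system is inconsistent.
It has no solutions.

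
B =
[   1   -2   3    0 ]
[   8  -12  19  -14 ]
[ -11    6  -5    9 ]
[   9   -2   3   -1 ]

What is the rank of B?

4

Row reduce to echelon form.
R2 ← R2 − (8)·R1: [0, 4, -5, -14]
R3 ← R3 + (11)·R1: [0, -16, 28, 9]
R4 ← R4 − (9)·R1: [0, 16, -24, -1]
R3 ← R3 + (4)·R2: [0, 0, 8, -47]
R4 ← R4 − (4)·R2: [0, 0, -4, 55]
R4 ← R4 + (1/2)·R3: [0, 0, 0, 63/2]
Echelon form has 4 nonzero rows, so rank(B) = 4.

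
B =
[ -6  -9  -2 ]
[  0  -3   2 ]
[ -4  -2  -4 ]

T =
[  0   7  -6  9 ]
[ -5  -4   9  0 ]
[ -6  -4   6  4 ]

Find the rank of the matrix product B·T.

2

First compute BT:
[[ 57,   2, -57, -62],
 [  3,   4, -15,   8],
 [ 34,  -4, -18, -52]]
Now row reduce the product.
R2 ← R2 − (1/19)·R1: [0, 74/19, -12, 214/19]
R3 ← R3 − (34/57)·R1: [0, -296/57, 16, -856/57]
R3 ← R3 + (4/3)·R2: [0, 0, 0, 0]
2 nonzero rows, so rank(BT) = 2.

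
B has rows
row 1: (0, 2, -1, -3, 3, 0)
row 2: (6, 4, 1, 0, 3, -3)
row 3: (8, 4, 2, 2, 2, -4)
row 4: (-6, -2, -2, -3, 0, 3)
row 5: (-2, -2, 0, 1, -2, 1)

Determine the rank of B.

Row reduce to echelon form.
Swap R1 ↔ R2
R3 ← R3 − (4/3)·R1: [0, -4/3, 2/3, 2, -2, 0]
R4 ← R4 + R1: [0, 2, -1, -3, 3, 0]
R5 ← R5 + (1/3)·R1: [0, -2/3, 1/3, 1, -1, 0]
R3 ← R3 + (2/3)·R2: [0, 0, 0, 0, 0, 0]
R4 ← R4 − R2: [0, 0, 0, 0, 0, 0]
R5 ← R5 + (1/3)·R2: [0, 0, 0, 0, 0, 0]
Echelon form has 2 nonzero rows, so rank(B) = 2.

2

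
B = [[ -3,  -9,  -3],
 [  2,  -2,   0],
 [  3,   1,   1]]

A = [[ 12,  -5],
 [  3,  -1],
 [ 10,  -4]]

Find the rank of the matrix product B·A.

2

First compute BA:
[[-93,  36],
 [ 18,  -8],
 [ 49, -20]]
Now row reduce the product.
R2 ← R2 + (6/31)·R1: [0, -32/31]
R3 ← R3 + (49/93)·R1: [0, -32/31]
R3 ← R3 − R2: [0, 0]
2 nonzero rows, so rank(BA) = 2.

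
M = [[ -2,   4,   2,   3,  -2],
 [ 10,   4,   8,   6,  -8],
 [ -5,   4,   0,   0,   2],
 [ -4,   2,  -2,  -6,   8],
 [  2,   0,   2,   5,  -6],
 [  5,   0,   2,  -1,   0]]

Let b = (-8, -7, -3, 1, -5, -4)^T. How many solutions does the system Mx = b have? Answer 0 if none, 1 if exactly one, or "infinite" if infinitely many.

0

Row reduce the augmented matrix [M | b].
R2 ← R2 + (5)·R1: [0, 24, 18, 21, -18, -47]
R3 ← R3 − (5/2)·R1: [0, -6, -5, -15/2, 7, 17]
R4 ← R4 − (2)·R1: [0, -6, -6, -12, 12, 17]
R5 ← R5 + R1: [0, 4, 4, 8, -8, -13]
R6 ← R6 + (5/2)·R1: [0, 10, 7, 13/2, -5, -24]
R3 ← R3 + (1/4)·R2: [0, 0, -1/2, -9/4, 5/2, 21/4]
R4 ← R4 + (1/4)·R2: [0, 0, -3/2, -27/4, 15/2, 21/4]
R5 ← R5 − (1/6)·R2: [0, 0, 1, 9/2, -5, -31/6]
R6 ← R6 − (5/12)·R2: [0, 0, -1/2, -9/4, 5/2, -53/12]
R4 ← R4 − (3)·R3: [0, 0, 0, 0, 0, -21/2]
R5 ← R5 + (2)·R3: [0, 0, 0, 0, 0, 16/3]
R6 ← R6 − R3: [0, 0, 0, 0, 0, -29/3]
R5 ← R5 + (32/63)·R4: [0, 0, 0, 0, 0, 0]
R6 ← R6 − (58/63)·R4: [0, 0, 0, 0, 0, 0]
The echelon form has 4 nonzero rows; the last pivot sits in the augmented column, so rank(M) = 3 but rank([M|b]) = 4.
Since the ranks differ, the system is inconsistent.
It has no solutions.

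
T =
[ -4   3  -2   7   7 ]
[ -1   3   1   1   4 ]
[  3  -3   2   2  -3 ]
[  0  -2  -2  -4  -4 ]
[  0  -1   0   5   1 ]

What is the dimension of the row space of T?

Row reduce to echelon form.
R2 ← R2 − (1/4)·R1: [0, 9/4, 3/2, -3/4, 9/4]
R3 ← R3 + (3/4)·R1: [0, -3/4, 1/2, 29/4, 9/4]
R3 ← R3 + (1/3)·R2: [0, 0, 1, 7, 3]
R4 ← R4 + (8/9)·R2: [0, 0, -2/3, -14/3, -2]
R5 ← R5 + (4/9)·R2: [0, 0, 2/3, 14/3, 2]
R4 ← R4 + (2/3)·R3: [0, 0, 0, 0, 0]
R5 ← R5 − (2/3)·R3: [0, 0, 0, 0, 0]
Echelon form has 3 nonzero rows, so rank(T) = 3.
The row space has dimension equal to the rank: 3.

3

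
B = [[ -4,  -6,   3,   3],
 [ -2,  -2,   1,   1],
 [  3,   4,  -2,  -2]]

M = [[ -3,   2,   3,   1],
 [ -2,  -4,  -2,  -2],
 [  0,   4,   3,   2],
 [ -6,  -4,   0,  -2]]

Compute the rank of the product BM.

First compute BM:
[[  6,  16,   9,   8],
 [  4,   4,   1,   2],
 [ -5, -10,  -5,  -5]]
Now row reduce the product.
R2 ← R2 − (2/3)·R1: [0, -20/3, -5, -10/3]
R3 ← R3 + (5/6)·R1: [0, 10/3, 5/2, 5/3]
R3 ← R3 + (1/2)·R2: [0, 0, 0, 0]
2 nonzero rows, so rank(BM) = 2.

2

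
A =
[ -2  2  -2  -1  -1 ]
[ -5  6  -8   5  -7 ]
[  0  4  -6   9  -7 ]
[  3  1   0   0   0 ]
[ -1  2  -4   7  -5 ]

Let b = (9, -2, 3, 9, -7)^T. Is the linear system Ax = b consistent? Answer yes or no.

Row reduce the augmented matrix [A | b].
R2 ← R2 − (5/2)·R1: [0, 1, -3, 15/2, -9/2, -49/2]
R4 ← R4 + (3/2)·R1: [0, 4, -3, -3/2, -3/2, 45/2]
R5 ← R5 − (1/2)·R1: [0, 1, -3, 15/2, -9/2, -23/2]
R3 ← R3 − (4)·R2: [0, 0, 6, -21, 11, 101]
R4 ← R4 − (4)·R2: [0, 0, 9, -63/2, 33/2, 241/2]
R5 ← R5 − R2: [0, 0, 0, 0, 0, 13]
R4 ← R4 − (3/2)·R3: [0, 0, 0, 0, 0, -31]
R5 ← R5 + (13/31)·R4: [0, 0, 0, 0, 0, 0]
The echelon form has 4 nonzero rows; the last pivot sits in the augmented column, so rank(A) = 3 but rank([A|b]) = 4.
Since the ranks differ, the system is inconsistent.

no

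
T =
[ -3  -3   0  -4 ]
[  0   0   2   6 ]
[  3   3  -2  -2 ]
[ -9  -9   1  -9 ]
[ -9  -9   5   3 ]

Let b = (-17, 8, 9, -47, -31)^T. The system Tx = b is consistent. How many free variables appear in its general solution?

2

Row reduce the augmented matrix [T | b].
R3 ← R3 + R1: [0, 0, -2, -6, -8]
R4 ← R4 − (3)·R1: [0, 0, 1, 3, 4]
R5 ← R5 − (3)·R1: [0, 0, 5, 15, 20]
R3 ← R3 + R2: [0, 0, 0, 0, 0]
R4 ← R4 − (1/2)·R2: [0, 0, 0, 0, 0]
R5 ← R5 − (5/2)·R2: [0, 0, 0, 0, 0]
The echelon form has 2 nonzero rows, and every pivot lies in the first 4 columns, so rank(T) = rank([T|b]) = 2.
The system is consistent.
Free variables = (unknowns) − (rank) = 4 − 2 = 2.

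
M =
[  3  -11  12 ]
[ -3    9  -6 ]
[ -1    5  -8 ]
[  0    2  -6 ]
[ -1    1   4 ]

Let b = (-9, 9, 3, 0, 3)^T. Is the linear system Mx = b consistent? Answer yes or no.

yes

Row reduce the augmented matrix [M | b].
R2 ← R2 + R1: [0, -2, 6, 0]
R3 ← R3 + (1/3)·R1: [0, 4/3, -4, 0]
R5 ← R5 + (1/3)·R1: [0, -8/3, 8, 0]
R3 ← R3 + (2/3)·R2: [0, 0, 0, 0]
R4 ← R4 + R2: [0, 0, 0, 0]
R5 ← R5 − (4/3)·R2: [0, 0, 0, 0]
The echelon form has 2 nonzero rows, and every pivot lies in the first 3 columns, so rank(M) = rank([M|b]) = 2.
The system is consistent.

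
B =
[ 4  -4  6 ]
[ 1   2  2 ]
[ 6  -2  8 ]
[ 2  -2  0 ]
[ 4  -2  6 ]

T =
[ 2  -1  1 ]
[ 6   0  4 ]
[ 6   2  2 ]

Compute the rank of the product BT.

First compute BT:
[[ 20,   8,   0],
 [ 26,   3,  13],
 [ 48,  10,  14],
 [ -8,  -2,  -6],
 [ 32,   8,   8]]
Now row reduce the product.
R2 ← R2 − (13/10)·R1: [0, -37/5, 13]
R3 ← R3 − (12/5)·R1: [0, -46/5, 14]
R4 ← R4 + (2/5)·R1: [0, 6/5, -6]
R5 ← R5 − (8/5)·R1: [0, -24/5, 8]
R3 ← R3 − (46/37)·R2: [0, 0, -80/37]
R4 ← R4 + (6/37)·R2: [0, 0, -144/37]
R5 ← R5 − (24/37)·R2: [0, 0, -16/37]
R4 ← R4 − (9/5)·R3: [0, 0, 0]
R5 ← R5 − (1/5)·R3: [0, 0, 0]
3 nonzero rows, so rank(BT) = 3.

3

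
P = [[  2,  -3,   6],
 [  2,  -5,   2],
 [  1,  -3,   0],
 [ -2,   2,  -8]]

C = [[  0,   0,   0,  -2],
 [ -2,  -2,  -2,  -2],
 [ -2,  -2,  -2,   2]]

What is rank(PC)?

2

First compute PC:
[[ -6,  -6,  -6,  14],
 [  6,   6,   6,  10],
 [  6,   6,   6,   4],
 [ 12,  12,  12, -16]]
Now row reduce the product.
R2 ← R2 + R1: [0, 0, 0, 24]
R3 ← R3 + R1: [0, 0, 0, 18]
R4 ← R4 + (2)·R1: [0, 0, 0, 12]
R3 ← R3 − (3/4)·R2: [0, 0, 0, 0]
R4 ← R4 − (1/2)·R2: [0, 0, 0, 0]
2 nonzero rows, so rank(PC) = 2.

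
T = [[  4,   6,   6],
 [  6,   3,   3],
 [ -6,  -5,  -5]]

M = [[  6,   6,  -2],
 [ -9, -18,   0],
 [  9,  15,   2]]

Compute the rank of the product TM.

First compute TM:
[[ 24,   6,   4],
 [ 36,  27,  -6],
 [-36, -21,   2]]
Now row reduce the product.
R2 ← R2 − (3/2)·R1: [0, 18, -12]
R3 ← R3 + (3/2)·R1: [0, -12, 8]
R3 ← R3 + (2/3)·R2: [0, 0, 0]
2 nonzero rows, so rank(TM) = 2.

2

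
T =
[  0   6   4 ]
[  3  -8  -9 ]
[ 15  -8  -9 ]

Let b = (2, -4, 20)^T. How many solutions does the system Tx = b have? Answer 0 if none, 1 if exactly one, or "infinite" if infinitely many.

1

Row reduce the augmented matrix [T | b].
Swap R1 ↔ R2
R3 ← R3 − (5)·R1: [0, 32, 36, 40]
R3 ← R3 − (16/3)·R2: [0, 0, 44/3, 88/3]
The echelon form has 3 nonzero rows, and every pivot lies in the first 3 columns, so rank(T) = rank([T|b]) = 3.
The system is consistent.
rank = 3 = number of unknowns, so the solution is unique.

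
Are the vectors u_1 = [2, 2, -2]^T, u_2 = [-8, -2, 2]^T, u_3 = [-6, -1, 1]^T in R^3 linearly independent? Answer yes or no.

Form the matrix with these vectors as rows and row reduce.
R2 ← R2 + (4)·R1: [0, 6, -6]
R3 ← R3 + (3)·R1: [0, 5, -5]
R3 ← R3 − (5/6)·R2: [0, 0, 0]
2 nonzero rows, so the 3 vectors span a space of dimension 2.
Since 2 < 3, the vectors are linearly dependent.

no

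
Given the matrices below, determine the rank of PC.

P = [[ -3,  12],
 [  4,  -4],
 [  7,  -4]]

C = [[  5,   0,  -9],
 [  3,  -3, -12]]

2

First compute PC:
[[ 21, -36, -117],
 [  8,  12,  12],
 [ 23,  12, -15]]
Now row reduce the product.
R2 ← R2 − (8/21)·R1: [0, 180/7, 396/7]
R3 ← R3 − (23/21)·R1: [0, 360/7, 792/7]
R3 ← R3 − (2)·R2: [0, 0, 0]
2 nonzero rows, so rank(PC) = 2.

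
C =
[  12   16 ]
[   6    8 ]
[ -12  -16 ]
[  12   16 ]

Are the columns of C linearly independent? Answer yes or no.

Row reduce C to echelon form.
R2 ← R2 − (1/2)·R1: [0, 0]
R3 ← R3 + R1: [0, 0]
R4 ← R4 − R1: [0, 0]
1 pivot among 2 columns.
Only 1 < 2 pivot columns, so the columns are linearly dependent.

no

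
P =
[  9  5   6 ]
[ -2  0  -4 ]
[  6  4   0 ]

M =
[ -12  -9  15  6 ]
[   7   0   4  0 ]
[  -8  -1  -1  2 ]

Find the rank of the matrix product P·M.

3

First compute PM:
[[-121, -87, 149,  66],
 [ 56,  22, -26, -20],
 [-44, -54, 106,  36]]
Now row reduce the product.
R2 ← R2 + (56/121)·R1: [0, -2210/121, 5198/121, 116/11]
R3 ← R3 − (4/11)·R1: [0, -246/11, 570/11, 12]
R3 ← R3 − (1353/1105)·R2: [0, 0, -864/1105, -1008/1105]
3 nonzero rows, so rank(PM) = 3.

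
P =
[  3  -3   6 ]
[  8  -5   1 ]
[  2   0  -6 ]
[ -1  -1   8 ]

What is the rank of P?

2

Row reduce to echelon form.
R2 ← R2 − (8/3)·R1: [0, 3, -15]
R3 ← R3 − (2/3)·R1: [0, 2, -10]
R4 ← R4 + (1/3)·R1: [0, -2, 10]
R3 ← R3 − (2/3)·R2: [0, 0, 0]
R4 ← R4 + (2/3)·R2: [0, 0, 0]
Echelon form has 2 nonzero rows, so rank(P) = 2.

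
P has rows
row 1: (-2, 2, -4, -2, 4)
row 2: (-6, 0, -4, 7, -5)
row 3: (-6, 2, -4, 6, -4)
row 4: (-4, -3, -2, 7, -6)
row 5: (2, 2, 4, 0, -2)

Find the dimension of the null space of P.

2

Row reduce to echelon form.
R2 ← R2 − (3)·R1: [0, -6, 8, 13, -17]
R3 ← R3 − (3)·R1: [0, -4, 8, 12, -16]
R4 ← R4 − (2)·R1: [0, -7, 6, 11, -14]
R5 ← R5 + R1: [0, 4, 0, -2, 2]
R3 ← R3 − (2/3)·R2: [0, 0, 8/3, 10/3, -14/3]
R4 ← R4 − (7/6)·R2: [0, 0, -10/3, -25/6, 35/6]
R5 ← R5 + (2/3)·R2: [0, 0, 16/3, 20/3, -28/3]
R4 ← R4 + (5/4)·R3: [0, 0, 0, 0, 0]
R5 ← R5 − (2)·R3: [0, 0, 0, 0, 0]
3 nonzero rows, so rank(P) = 3.
P has 5 columns; by rank–nullity, nullity = 5 − 3 = 2.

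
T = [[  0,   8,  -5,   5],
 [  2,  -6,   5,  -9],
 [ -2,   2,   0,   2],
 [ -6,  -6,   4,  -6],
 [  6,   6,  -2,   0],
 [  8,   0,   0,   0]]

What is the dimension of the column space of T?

4

Row reduce to echelon form.
Swap R1 ↔ R2
R3 ← R3 + R1: [0, -4, 5, -7]
R4 ← R4 + (3)·R1: [0, -24, 19, -33]
R5 ← R5 − (3)·R1: [0, 24, -17, 27]
R6 ← R6 − (4)·R1: [0, 24, -20, 36]
R3 ← R3 + (1/2)·R2: [0, 0, 5/2, -9/2]
R4 ← R4 + (3)·R2: [0, 0, 4, -18]
R5 ← R5 − (3)·R2: [0, 0, -2, 12]
R6 ← R6 − (3)·R2: [0, 0, -5, 21]
R4 ← R4 − (8/5)·R3: [0, 0, 0, -54/5]
R5 ← R5 + (4/5)·R3: [0, 0, 0, 42/5]
R6 ← R6 + (2)·R3: [0, 0, 0, 12]
R5 ← R5 + (7/9)·R4: [0, 0, 0, 0]
R6 ← R6 + (10/9)·R4: [0, 0, 0, 0]
Echelon form has 4 nonzero rows, so rank(T) = 4.
The column space has dimension equal to the rank: 4.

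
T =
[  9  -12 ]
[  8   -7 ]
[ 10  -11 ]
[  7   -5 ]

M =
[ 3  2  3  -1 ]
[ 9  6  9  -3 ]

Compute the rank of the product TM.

1

First compute TM:
[[-81, -54, -81,  27],
 [-39, -26, -39,  13],
 [-69, -46, -69,  23],
 [-24, -16, -24,   8]]
Now row reduce the product.
R2 ← R2 − (13/27)·R1: [0, 0, 0, 0]
R3 ← R3 − (23/27)·R1: [0, 0, 0, 0]
R4 ← R4 − (8/27)·R1: [0, 0, 0, 0]
1 nonzero row, so rank(TM) = 1.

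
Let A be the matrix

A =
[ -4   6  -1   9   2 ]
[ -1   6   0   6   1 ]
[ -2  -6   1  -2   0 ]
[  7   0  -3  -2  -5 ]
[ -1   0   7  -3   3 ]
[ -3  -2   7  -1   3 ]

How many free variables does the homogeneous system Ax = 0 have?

Row reduce to echelon form.
R2 ← R2 − (1/4)·R1: [0, 9/2, 1/4, 15/4, 1/2]
R3 ← R3 − (1/2)·R1: [0, -9, 3/2, -13/2, -1]
R4 ← R4 + (7/4)·R1: [0, 21/2, -19/4, 55/4, -3/2]
R5 ← R5 − (1/4)·R1: [0, -3/2, 29/4, -21/4, 5/2]
R6 ← R6 − (3/4)·R1: [0, -13/2, 31/4, -31/4, 3/2]
R3 ← R3 + (2)·R2: [0, 0, 2, 1, 0]
R4 ← R4 − (7/3)·R2: [0, 0, -16/3, 5, -8/3]
R5 ← R5 + (1/3)·R2: [0, 0, 22/3, -4, 8/3]
R6 ← R6 + (13/9)·R2: [0, 0, 73/9, -7/3, 20/9]
R4 ← R4 + (8/3)·R3: [0, 0, 0, 23/3, -8/3]
R5 ← R5 − (11/3)·R3: [0, 0, 0, -23/3, 8/3]
R6 ← R6 − (73/18)·R3: [0, 0, 0, -115/18, 20/9]
R5 ← R5 + R4: [0, 0, 0, 0, 0]
R6 ← R6 + (5/6)·R4: [0, 0, 0, 0, 0]
4 nonzero rows, so rank(A) = 4.
A has 5 columns; by rank–nullity, nullity = 5 − 4 = 1.

1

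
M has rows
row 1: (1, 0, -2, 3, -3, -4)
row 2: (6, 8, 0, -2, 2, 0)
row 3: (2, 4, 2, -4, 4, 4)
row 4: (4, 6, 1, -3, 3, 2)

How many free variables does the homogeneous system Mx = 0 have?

4

Row reduce to echelon form.
R2 ← R2 − (6)·R1: [0, 8, 12, -20, 20, 24]
R3 ← R3 − (2)·R1: [0, 4, 6, -10, 10, 12]
R4 ← R4 − (4)·R1: [0, 6, 9, -15, 15, 18]
R3 ← R3 − (1/2)·R2: [0, 0, 0, 0, 0, 0]
R4 ← R4 − (3/4)·R2: [0, 0, 0, 0, 0, 0]
2 nonzero rows, so rank(M) = 2.
M has 6 columns; by rank–nullity, nullity = 6 − 2 = 4.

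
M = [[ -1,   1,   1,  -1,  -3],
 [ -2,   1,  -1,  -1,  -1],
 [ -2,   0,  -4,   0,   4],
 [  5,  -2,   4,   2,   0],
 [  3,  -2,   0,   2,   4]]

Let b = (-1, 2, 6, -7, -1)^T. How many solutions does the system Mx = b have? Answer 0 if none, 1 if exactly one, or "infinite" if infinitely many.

Row reduce the augmented matrix [M | b].
R2 ← R2 − (2)·R1: [0, -1, -3, 1, 5, 4]
R3 ← R3 − (2)·R1: [0, -2, -6, 2, 10, 8]
R4 ← R4 + (5)·R1: [0, 3, 9, -3, -15, -12]
R5 ← R5 + (3)·R1: [0, 1, 3, -1, -5, -4]
R3 ← R3 − (2)·R2: [0, 0, 0, 0, 0, 0]
R4 ← R4 + (3)·R2: [0, 0, 0, 0, 0, 0]
R5 ← R5 + R2: [0, 0, 0, 0, 0, 0]
The echelon form has 2 nonzero rows, and every pivot lies in the first 5 columns, so rank(M) = rank([M|b]) = 2.
The system is consistent.
rank = 2 < 5 unknowns, so there are infinitely many solutions.

infinite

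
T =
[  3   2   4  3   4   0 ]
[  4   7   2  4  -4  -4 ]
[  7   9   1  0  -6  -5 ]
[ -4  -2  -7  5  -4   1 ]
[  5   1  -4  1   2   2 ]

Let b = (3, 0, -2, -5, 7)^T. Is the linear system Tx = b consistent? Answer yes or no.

no

Row reduce the augmented matrix [T | b].
R2 ← R2 − (4/3)·R1: [0, 13/3, -10/3, 0, -28/3, -4, -4]
R3 ← R3 − (7/3)·R1: [0, 13/3, -25/3, -7, -46/3, -5, -9]
R4 ← R4 + (4/3)·R1: [0, 2/3, -5/3, 9, 4/3, 1, -1]
R5 ← R5 − (5/3)·R1: [0, -7/3, -32/3, -4, -14/3, 2, 2]
R3 ← R3 − R2: [0, 0, -5, -7, -6, -1, -5]
R4 ← R4 − (2/13)·R2: [0, 0, -15/13, 9, 36/13, 21/13, -5/13]
R5 ← R5 + (7/13)·R2: [0, 0, -162/13, -4, -126/13, -2/13, -2/13]
R4 ← R4 − (3/13)·R3: [0, 0, 0, 138/13, 54/13, 24/13, 10/13]
R5 ← R5 − (162/65)·R3: [0, 0, 0, 874/65, 342/65, 152/65, 160/13]
R5 ← R5 − (19/15)·R4: [0, 0, 0, 0, 0, 0, 34/3]
The echelon form has 5 nonzero rows; the last pivot sits in the augmented column, so rank(T) = 4 but rank([T|b]) = 5.
Since the ranks differ, the system is inconsistent.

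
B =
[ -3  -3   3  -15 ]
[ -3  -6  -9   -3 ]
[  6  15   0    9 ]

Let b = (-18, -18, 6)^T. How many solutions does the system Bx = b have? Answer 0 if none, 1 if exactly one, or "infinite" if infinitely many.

infinite

Row reduce the augmented matrix [B | b].
R2 ← R2 − R1: [0, -3, -12, 12, 0]
R3 ← R3 + (2)·R1: [0, 9, 6, -21, -30]
R3 ← R3 + (3)·R2: [0, 0, -30, 15, -30]
The echelon form has 3 nonzero rows, and every pivot lies in the first 4 columns, so rank(B) = rank([B|b]) = 3.
The system is consistent.
rank = 3 < 4 unknowns, so there are infinitely many solutions.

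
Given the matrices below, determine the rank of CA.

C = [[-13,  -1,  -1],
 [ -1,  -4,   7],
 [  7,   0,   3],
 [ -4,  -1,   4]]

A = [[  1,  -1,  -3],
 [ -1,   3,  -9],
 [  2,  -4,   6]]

2

First compute CA:
[[-14,  14,  42],
 [ 17, -39,  81],
 [ 13, -19,  -3],
 [  5, -15,  45]]
Now row reduce the product.
R2 ← R2 + (17/14)·R1: [0, -22, 132]
R3 ← R3 + (13/14)·R1: [0, -6, 36]
R4 ← R4 + (5/14)·R1: [0, -10, 60]
R3 ← R3 − (3/11)·R2: [0, 0, 0]
R4 ← R4 − (5/11)·R2: [0, 0, 0]
2 nonzero rows, so rank(CA) = 2.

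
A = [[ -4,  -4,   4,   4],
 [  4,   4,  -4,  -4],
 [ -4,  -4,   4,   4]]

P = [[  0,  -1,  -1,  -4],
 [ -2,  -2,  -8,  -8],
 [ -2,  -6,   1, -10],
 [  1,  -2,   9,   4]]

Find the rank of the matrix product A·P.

1

First compute AP:
[[  4, -20,  76,  24],
 [ -4,  20, -76, -24],
 [  4, -20,  76,  24]]
Now row reduce the product.
R2 ← R2 + R1: [0, 0, 0, 0]
R3 ← R3 − R1: [0, 0, 0, 0]
1 nonzero row, so rank(AP) = 1.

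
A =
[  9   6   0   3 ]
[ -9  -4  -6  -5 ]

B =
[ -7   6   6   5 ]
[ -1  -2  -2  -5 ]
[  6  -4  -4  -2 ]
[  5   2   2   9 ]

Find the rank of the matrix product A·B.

First compute AB:
[[-54,  48,  48,  42],
 [  6, -32, -32, -58]]
Now row reduce the product.
R2 ← R2 + (1/9)·R1: [0, -80/3, -80/3, -160/3]
2 nonzero rows, so rank(AB) = 2.

2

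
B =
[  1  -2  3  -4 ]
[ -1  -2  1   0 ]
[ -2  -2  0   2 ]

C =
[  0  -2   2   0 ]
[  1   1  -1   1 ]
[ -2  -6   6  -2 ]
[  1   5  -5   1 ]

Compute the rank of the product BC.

First compute BC:
[[-12, -42,  42, -12],
 [ -4,  -6,   6,  -4],
 [  0,  12, -12,   0]]
Now row reduce the product.
R2 ← R2 − (1/3)·R1: [0, 8, -8, 0]
R3 ← R3 − (3/2)·R2: [0, 0, 0, 0]
2 nonzero rows, so rank(BC) = 2.

2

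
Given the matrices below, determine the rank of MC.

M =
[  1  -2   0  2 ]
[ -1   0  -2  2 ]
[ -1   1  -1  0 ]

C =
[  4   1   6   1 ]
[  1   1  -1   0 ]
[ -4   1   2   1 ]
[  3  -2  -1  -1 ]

First compute MC:
[[  8,  -5,   6,  -1],
 [ 10,  -7, -12,  -5],
 [  1,  -1,  -9,  -2]]
Now row reduce the product.
R2 ← R2 − (5/4)·R1: [0, -3/4, -39/2, -15/4]
R3 ← R3 − (1/8)·R1: [0, -3/8, -39/4, -15/8]
R3 ← R3 − (1/2)·R2: [0, 0, 0, 0]
2 nonzero rows, so rank(MC) = 2.

2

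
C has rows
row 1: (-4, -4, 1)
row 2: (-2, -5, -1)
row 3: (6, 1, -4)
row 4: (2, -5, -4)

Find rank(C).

Row reduce to echelon form.
R2 ← R2 − (1/2)·R1: [0, -3, -3/2]
R3 ← R3 + (3/2)·R1: [0, -5, -5/2]
R4 ← R4 + (1/2)·R1: [0, -7, -7/2]
R3 ← R3 − (5/3)·R2: [0, 0, 0]
R4 ← R4 − (7/3)·R2: [0, 0, 0]
Echelon form has 2 nonzero rows, so rank(C) = 2.

2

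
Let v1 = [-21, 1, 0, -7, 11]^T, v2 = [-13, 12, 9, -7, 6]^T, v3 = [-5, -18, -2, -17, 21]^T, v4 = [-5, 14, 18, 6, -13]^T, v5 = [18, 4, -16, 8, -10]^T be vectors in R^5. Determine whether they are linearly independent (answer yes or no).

yes

Form the matrix with these vectors as rows and row reduce.
R2 ← R2 − (13/21)·R1: [0, 239/21, 9, -8/3, -17/21]
R3 ← R3 − (5/21)·R1: [0, -383/21, -2, -46/3, 386/21]
R4 ← R4 − (5/21)·R1: [0, 289/21, 18, 23/3, -328/21]
R5 ← R5 + (6/7)·R1: [0, 34/7, -16, 2, -4/7]
R3 ← R3 + (383/239)·R2: [0, 0, 2969/239, -4686/239, 4083/239]
R4 ← R4 − (289/239)·R2: [0, 0, 1701/239, 2603/239, -3499/239]
R5 ← R5 − (102/239)·R2: [0, 0, -4742/239, 750/239, -54/239]
R4 ← R4 − (1701/2969)·R3: [0, 0, 0, 65687/2969, -72526/2969]
R5 ← R5 + (4742/2969)·R3: [0, 0, 0, -83658/2969, 80340/2969]
R5 ← R5 + (83658/65687)·R4: [0, 0, 0, 0, -266112/65687]
5 nonzero rows, so the 5 vectors span a space of dimension 5.
Since 5 = 5, the vectors are linearly independent.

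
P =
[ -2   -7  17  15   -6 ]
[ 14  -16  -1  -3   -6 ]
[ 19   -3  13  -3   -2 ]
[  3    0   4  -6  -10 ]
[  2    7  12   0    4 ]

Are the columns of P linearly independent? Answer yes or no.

Row reduce P to echelon form.
R2 ← R2 + (7)·R1: [0, -65, 118, 102, -48]
R3 ← R3 + (19/2)·R1: [0, -139/2, 349/2, 279/2, -59]
R4 ← R4 + (3/2)·R1: [0, -21/2, 59/2, 33/2, -19]
R5 ← R5 + R1: [0, 0, 29, 15, -2]
R3 ← R3 − (139/130)·R2: [0, 0, 6283/130, 3957/130, -499/65]
R4 ← R4 − (21/130)·R2: [0, 0, 1357/130, 3/130, -731/65]
R4 ← R4 − (1357/6283)·R3: [0, 0, 0, -41160/6283, -60242/6283]
R5 ← R5 − (3770/6283)·R3: [0, 0, 0, -20508/6283, 16376/6283]
R5 ← R5 − (1709/3430)·R4: [0, 0, 0, 0, 1809/245]
5 pivots among 5 columns.
Every column is a pivot column, so the columns are linearly independent.

yes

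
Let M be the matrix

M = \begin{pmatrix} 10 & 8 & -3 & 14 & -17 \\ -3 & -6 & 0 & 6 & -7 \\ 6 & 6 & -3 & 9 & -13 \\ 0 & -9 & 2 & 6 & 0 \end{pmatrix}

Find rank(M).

4

Row reduce to echelon form.
R2 ← R2 + (3/10)·R1: [0, -18/5, -9/10, 51/5, -121/10]
R3 ← R3 − (3/5)·R1: [0, 6/5, -6/5, 3/5, -14/5]
R3 ← R3 + (1/3)·R2: [0, 0, -3/2, 4, -41/6]
R4 ← R4 − (5/2)·R2: [0, 0, 17/4, -39/2, 121/4]
R4 ← R4 + (17/6)·R3: [0, 0, 0, -49/6, 98/9]
Echelon form has 4 nonzero rows, so rank(M) = 4.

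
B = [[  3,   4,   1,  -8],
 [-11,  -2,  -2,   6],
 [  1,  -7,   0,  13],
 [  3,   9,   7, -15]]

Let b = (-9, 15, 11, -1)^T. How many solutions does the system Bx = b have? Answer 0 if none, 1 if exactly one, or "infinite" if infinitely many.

infinite

Row reduce the augmented matrix [B | b].
R2 ← R2 + (11/3)·R1: [0, 38/3, 5/3, -70/3, -18]
R3 ← R3 − (1/3)·R1: [0, -25/3, -1/3, 47/3, 14]
R4 ← R4 − R1: [0, 5, 6, -7, 8]
R3 ← R3 + (25/38)·R2: [0, 0, 29/38, 6/19, 41/19]
R4 ← R4 − (15/38)·R2: [0, 0, 203/38, 42/19, 287/19]
R4 ← R4 − (7)·R3: [0, 0, 0, 0, 0]
The echelon form has 3 nonzero rows, and every pivot lies in the first 4 columns, so rank(B) = rank([B|b]) = 3.
The system is consistent.
rank = 3 < 4 unknowns, so there are infinitely many solutions.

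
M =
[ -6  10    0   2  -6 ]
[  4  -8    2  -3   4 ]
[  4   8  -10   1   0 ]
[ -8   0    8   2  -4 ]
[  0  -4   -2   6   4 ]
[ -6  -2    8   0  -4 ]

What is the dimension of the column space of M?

Row reduce to echelon form.
R2 ← R2 + (2/3)·R1: [0, -4/3, 2, -5/3, 0]
R3 ← R3 + (2/3)·R1: [0, 44/3, -10, 7/3, -4]
R4 ← R4 − (4/3)·R1: [0, -40/3, 8, -2/3, 4]
R6 ← R6 − R1: [0, -12, 8, -2, 2]
R3 ← R3 + (11)·R2: [0, 0, 12, -16, -4]
R4 ← R4 − (10)·R2: [0, 0, -12, 16, 4]
R5 ← R5 − (3)·R2: [0, 0, -8, 11, 4]
R6 ← R6 − (9)·R2: [0, 0, -10, 13, 2]
R4 ← R4 + R3: [0, 0, 0, 0, 0]
R5 ← R5 + (2/3)·R3: [0, 0, 0, 1/3, 4/3]
R6 ← R6 + (5/6)·R3: [0, 0, 0, -1/3, -4/3]
Swap R4 ↔ R5
R6 ← R6 + R4: [0, 0, 0, 0, 0]
Echelon form has 4 nonzero rows, so rank(M) = 4.
The column space has dimension equal to the rank: 4.

4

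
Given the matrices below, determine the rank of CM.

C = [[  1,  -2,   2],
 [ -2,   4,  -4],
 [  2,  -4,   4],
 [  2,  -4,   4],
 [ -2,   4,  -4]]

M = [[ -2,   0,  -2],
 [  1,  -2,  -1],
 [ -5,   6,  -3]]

1

First compute CM:
[[-14,  16,  -6],
 [ 28, -32,  12],
 [-28,  32, -12],
 [-28,  32, -12],
 [ 28, -32,  12]]
Now row reduce the product.
R2 ← R2 + (2)·R1: [0, 0, 0]
R3 ← R3 − (2)·R1: [0, 0, 0]
R4 ← R4 − (2)·R1: [0, 0, 0]
R5 ← R5 + (2)·R1: [0, 0, 0]
1 nonzero row, so rank(CM) = 1.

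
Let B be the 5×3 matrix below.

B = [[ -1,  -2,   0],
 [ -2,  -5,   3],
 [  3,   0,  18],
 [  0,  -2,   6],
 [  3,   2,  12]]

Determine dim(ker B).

Row reduce to echelon form.
R2 ← R2 − (2)·R1: [0, -1, 3]
R3 ← R3 + (3)·R1: [0, -6, 18]
R5 ← R5 + (3)·R1: [0, -4, 12]
R3 ← R3 − (6)·R2: [0, 0, 0]
R4 ← R4 − (2)·R2: [0, 0, 0]
R5 ← R5 − (4)·R2: [0, 0, 0]
2 nonzero rows, so rank(B) = 2.
B has 3 columns; by rank–nullity, nullity = 3 − 2 = 1.

1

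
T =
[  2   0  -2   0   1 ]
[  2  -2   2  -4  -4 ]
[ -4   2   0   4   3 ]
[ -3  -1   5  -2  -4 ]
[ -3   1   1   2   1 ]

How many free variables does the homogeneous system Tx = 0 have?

Row reduce to echelon form.
R2 ← R2 − R1: [0, -2, 4, -4, -5]
R3 ← R3 + (2)·R1: [0, 2, -4, 4, 5]
R4 ← R4 + (3/2)·R1: [0, -1, 2, -2, -5/2]
R5 ← R5 + (3/2)·R1: [0, 1, -2, 2, 5/2]
R3 ← R3 + R2: [0, 0, 0, 0, 0]
R4 ← R4 − (1/2)·R2: [0, 0, 0, 0, 0]
R5 ← R5 + (1/2)·R2: [0, 0, 0, 0, 0]
2 nonzero rows, so rank(T) = 2.
T has 5 columns; by rank–nullity, nullity = 5 − 2 = 3.

3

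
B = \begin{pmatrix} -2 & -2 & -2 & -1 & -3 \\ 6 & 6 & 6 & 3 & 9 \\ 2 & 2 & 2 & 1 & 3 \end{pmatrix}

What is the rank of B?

1

Row reduce to echelon form.
R2 ← R2 + (3)·R1: [0, 0, 0, 0, 0]
R3 ← R3 + R1: [0, 0, 0, 0, 0]
Echelon form has 1 nonzero row, so rank(B) = 1.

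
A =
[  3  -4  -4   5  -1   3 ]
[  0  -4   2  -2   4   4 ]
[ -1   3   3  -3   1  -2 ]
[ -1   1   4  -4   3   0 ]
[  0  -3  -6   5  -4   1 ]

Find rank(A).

3

Row reduce to echelon form.
R3 ← R3 + (1/3)·R1: [0, 5/3, 5/3, -4/3, 2/3, -1]
R4 ← R4 + (1/3)·R1: [0, -1/3, 8/3, -7/3, 8/3, 1]
R3 ← R3 + (5/12)·R2: [0, 0, 5/2, -13/6, 7/3, 2/3]
R4 ← R4 − (1/12)·R2: [0, 0, 5/2, -13/6, 7/3, 2/3]
R5 ← R5 − (3/4)·R2: [0, 0, -15/2, 13/2, -7, -2]
R4 ← R4 − R3: [0, 0, 0, 0, 0, 0]
R5 ← R5 + (3)·R3: [0, 0, 0, 0, 0, 0]
Echelon form has 3 nonzero rows, so rank(A) = 3.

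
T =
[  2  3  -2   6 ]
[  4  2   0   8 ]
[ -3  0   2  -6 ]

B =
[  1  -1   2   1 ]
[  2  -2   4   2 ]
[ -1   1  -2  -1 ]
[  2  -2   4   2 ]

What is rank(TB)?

1

First compute TB:
[[ 22, -22,  44,  22],
 [ 24, -24,  48,  24],
 [-17,  17, -34, -17]]
Now row reduce the product.
R2 ← R2 − (12/11)·R1: [0, 0, 0, 0]
R3 ← R3 + (17/22)·R1: [0, 0, 0, 0]
1 nonzero row, so rank(TB) = 1.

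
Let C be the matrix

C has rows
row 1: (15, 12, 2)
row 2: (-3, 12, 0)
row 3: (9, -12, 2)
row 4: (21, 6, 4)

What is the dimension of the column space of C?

Row reduce to echelon form.
R2 ← R2 + (1/5)·R1: [0, 72/5, 2/5]
R3 ← R3 − (3/5)·R1: [0, -96/5, 4/5]
R4 ← R4 − (7/5)·R1: [0, -54/5, 6/5]
R3 ← R3 + (4/3)·R2: [0, 0, 4/3]
R4 ← R4 + (3/4)·R2: [0, 0, 3/2]
R4 ← R4 − (9/8)·R3: [0, 0, 0]
Echelon form has 3 nonzero rows, so rank(C) = 3.
The column space has dimension equal to the rank: 3.

3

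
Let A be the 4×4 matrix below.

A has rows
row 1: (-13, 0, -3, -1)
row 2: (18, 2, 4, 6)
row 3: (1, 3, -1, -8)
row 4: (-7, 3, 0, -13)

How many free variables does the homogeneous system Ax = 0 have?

Row reduce to echelon form.
R2 ← R2 + (18/13)·R1: [0, 2, -2/13, 60/13]
R3 ← R3 + (1/13)·R1: [0, 3, -16/13, -105/13]
R4 ← R4 − (7/13)·R1: [0, 3, 21/13, -162/13]
R3 ← R3 − (3/2)·R2: [0, 0, -1, -15]
R4 ← R4 − (3/2)·R2: [0, 0, 24/13, -252/13]
R4 ← R4 + (24/13)·R3: [0, 0, 0, -612/13]
4 nonzero rows, so rank(A) = 4.
A has 4 columns; by rank–nullity, nullity = 4 − 4 = 0.

0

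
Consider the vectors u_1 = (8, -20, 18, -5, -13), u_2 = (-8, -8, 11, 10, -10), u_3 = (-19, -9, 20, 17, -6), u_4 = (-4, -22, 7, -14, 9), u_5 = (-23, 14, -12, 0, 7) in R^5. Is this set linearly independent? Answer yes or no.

Form the matrix with these vectors as rows and row reduce.
R2 ← R2 + R1: [0, -28, 29, 5, -23]
R3 ← R3 + (19/8)·R1: [0, -113/2, 251/4, 41/8, -295/8]
R4 ← R4 + (1/2)·R1: [0, -32, 16, -33/2, 5/2]
R5 ← R5 + (23/8)·R1: [0, -87/2, 159/4, -115/8, -243/8]
R3 ← R3 − (113/56)·R2: [0, 0, 237/56, -139/28, 267/28]
R4 ← R4 − (8/7)·R2: [0, 0, -120/7, -311/14, 403/14]
R5 ← R5 − (87/56)·R2: [0, 0, -297/56, -155/7, 75/14]
R4 ← R4 + (320/79)·R3: [0, 0, 0, -6687/158, 10651/158]
R5 ← R5 + (99/79)·R3: [0, 0, 0, -8963/316, 5469/316]
R5 ← R5 − (8963/13374)·R4: [0, 0, 0, 0, -372745/13374]
5 nonzero rows, so the 5 vectors span a space of dimension 5.
Since 5 = 5, the vectors are linearly independent.

yes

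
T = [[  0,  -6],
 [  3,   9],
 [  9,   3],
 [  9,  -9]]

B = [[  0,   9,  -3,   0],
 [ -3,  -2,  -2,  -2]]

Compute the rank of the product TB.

First compute TB:
[[ 18,  12,  12,  12],
 [-27,   9, -27, -18],
 [ -9,  75, -33,  -6],
 [ 27,  99,  -9,  18]]
Now row reduce the product.
R2 ← R2 + (3/2)·R1: [0, 27, -9, 0]
R3 ← R3 + (1/2)·R1: [0, 81, -27, 0]
R4 ← R4 − (3/2)·R1: [0, 81, -27, 0]
R3 ← R3 − (3)·R2: [0, 0, 0, 0]
R4 ← R4 − (3)·R2: [0, 0, 0, 0]
2 nonzero rows, so rank(TB) = 2.

2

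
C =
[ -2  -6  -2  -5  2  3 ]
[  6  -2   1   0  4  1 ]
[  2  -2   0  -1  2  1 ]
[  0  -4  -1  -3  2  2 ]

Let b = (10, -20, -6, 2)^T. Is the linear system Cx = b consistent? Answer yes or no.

Row reduce the augmented matrix [C | b].
R2 ← R2 + (3)·R1: [0, -20, -5, -15, 10, 10, 10]
R3 ← R3 + R1: [0, -8, -2, -6, 4, 4, 4]
R3 ← R3 − (2/5)·R2: [0, 0, 0, 0, 0, 0, 0]
R4 ← R4 − (1/5)·R2: [0, 0, 0, 0, 0, 0, 0]
The echelon form has 2 nonzero rows, and every pivot lies in the first 6 columns, so rank(C) = rank([C|b]) = 2.
The system is consistent.

yes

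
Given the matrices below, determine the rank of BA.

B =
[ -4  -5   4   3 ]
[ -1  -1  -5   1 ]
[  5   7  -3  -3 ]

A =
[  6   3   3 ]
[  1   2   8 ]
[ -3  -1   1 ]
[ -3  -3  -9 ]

First compute BA:
[[-50, -35, -75],
 [  5,  -3, -25],
 [ 55,  41,  95]]
Now row reduce the product.
R2 ← R2 + (1/10)·R1: [0, -13/2, -65/2]
R3 ← R3 + (11/10)·R1: [0, 5/2, 25/2]
R3 ← R3 + (5/13)·R2: [0, 0, 0]
2 nonzero rows, so rank(BA) = 2.

2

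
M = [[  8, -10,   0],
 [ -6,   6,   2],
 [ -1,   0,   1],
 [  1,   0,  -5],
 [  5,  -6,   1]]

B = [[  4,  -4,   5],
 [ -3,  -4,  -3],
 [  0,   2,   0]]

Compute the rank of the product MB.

3

First compute MB:
[[ 62,   8,  70],
 [-42,   4, -48],
 [ -4,   6,  -5],
 [  4, -14,   5],
 [ 38,   6,  43]]
Now row reduce the product.
R2 ← R2 + (21/31)·R1: [0, 292/31, -18/31]
R3 ← R3 + (2/31)·R1: [0, 202/31, -15/31]
R4 ← R4 − (2/31)·R1: [0, -450/31, 15/31]
R5 ← R5 − (19/31)·R1: [0, 34/31, 3/31]
R3 ← R3 − (101/146)·R2: [0, 0, -6/73]
R4 ← R4 + (225/146)·R2: [0, 0, -30/73]
R5 ← R5 − (17/146)·R2: [0, 0, 12/73]
R4 ← R4 − (5)·R3: [0, 0, 0]
R5 ← R5 + (2)·R3: [0, 0, 0]
3 nonzero rows, so rank(MB) = 3.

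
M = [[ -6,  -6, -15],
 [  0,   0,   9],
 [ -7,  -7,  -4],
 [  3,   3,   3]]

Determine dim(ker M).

Row reduce to echelon form.
R3 ← R3 − (7/6)·R1: [0, 0, 27/2]
R4 ← R4 + (1/2)·R1: [0, 0, -9/2]
R3 ← R3 − (3/2)·R2: [0, 0, 0]
R4 ← R4 + (1/2)·R2: [0, 0, 0]
2 nonzero rows, so rank(M) = 2.
M has 3 columns; by rank–nullity, nullity = 3 − 2 = 1.

1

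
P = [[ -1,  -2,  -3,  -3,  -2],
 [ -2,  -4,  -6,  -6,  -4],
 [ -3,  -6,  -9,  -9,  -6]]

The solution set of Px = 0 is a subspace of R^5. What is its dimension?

Row reduce to echelon form.
R2 ← R2 − (2)·R1: [0, 0, 0, 0, 0]
R3 ← R3 − (3)·R1: [0, 0, 0, 0, 0]
1 nonzero row, so rank(P) = 1.
P has 5 columns; by rank–nullity, nullity = 5 − 1 = 4.

4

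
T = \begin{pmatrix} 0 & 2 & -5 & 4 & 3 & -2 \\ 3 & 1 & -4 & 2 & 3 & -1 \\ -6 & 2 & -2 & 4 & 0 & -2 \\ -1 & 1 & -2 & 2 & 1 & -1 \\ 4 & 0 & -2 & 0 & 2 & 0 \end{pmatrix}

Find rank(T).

2

Row reduce to echelon form.
Swap R1 ↔ R2
R3 ← R3 + (2)·R1: [0, 4, -10, 8, 6, -4]
R4 ← R4 + (1/3)·R1: [0, 4/3, -10/3, 8/3, 2, -4/3]
R5 ← R5 − (4/3)·R1: [0, -4/3, 10/3, -8/3, -2, 4/3]
R3 ← R3 − (2)·R2: [0, 0, 0, 0, 0, 0]
R4 ← R4 − (2/3)·R2: [0, 0, 0, 0, 0, 0]
R5 ← R5 + (2/3)·R2: [0, 0, 0, 0, 0, 0]
Echelon form has 2 nonzero rows, so rank(T) = 2.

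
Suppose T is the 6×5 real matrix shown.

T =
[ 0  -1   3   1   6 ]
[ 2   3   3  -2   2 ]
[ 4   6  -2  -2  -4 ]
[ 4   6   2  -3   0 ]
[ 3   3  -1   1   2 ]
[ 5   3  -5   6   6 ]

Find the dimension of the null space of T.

Row reduce to echelon form.
Swap R1 ↔ R2
R3 ← R3 − (2)·R1: [0, 0, -8, 2, -8]
R4 ← R4 − (2)·R1: [0, 0, -4, 1, -4]
R5 ← R5 − (3/2)·R1: [0, -3/2, -11/2, 4, -1]
R6 ← R6 − (5/2)·R1: [0, -9/2, -25/2, 11, 1]
R5 ← R5 − (3/2)·R2: [0, 0, -10, 5/2, -10]
R6 ← R6 − (9/2)·R2: [0, 0, -26, 13/2, -26]
R4 ← R4 − (1/2)·R3: [0, 0, 0, 0, 0]
R5 ← R5 − (5/4)·R3: [0, 0, 0, 0, 0]
R6 ← R6 − (13/4)·R3: [0, 0, 0, 0, 0]
3 nonzero rows, so rank(T) = 3.
T has 5 columns; by rank–nullity, nullity = 5 − 3 = 2.

2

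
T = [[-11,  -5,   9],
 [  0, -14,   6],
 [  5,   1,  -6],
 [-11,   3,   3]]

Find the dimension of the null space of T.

Row reduce to echelon form.
R3 ← R3 + (5/11)·R1: [0, -14/11, -21/11]
R4 ← R4 − R1: [0, 8, -6]
R3 ← R3 − (1/11)·R2: [0, 0, -27/11]
R4 ← R4 + (4/7)·R2: [0, 0, -18/7]
R4 ← R4 − (22/21)·R3: [0, 0, 0]
3 nonzero rows, so rank(T) = 3.
T has 3 columns; by rank–nullity, nullity = 3 − 3 = 0.

0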